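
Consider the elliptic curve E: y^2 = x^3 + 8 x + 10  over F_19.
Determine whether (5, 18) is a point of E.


Check whether y^2 = x^3 + 8 x + 10 (mod 19) for (x, y) = (5, 18).
LHS: y^2 = 18^2 mod 19 = 1
RHS: x^3 + 8 x + 10 = 5^3 + 8*5 + 10 mod 19 = 4
LHS != RHS

No, not on the curve


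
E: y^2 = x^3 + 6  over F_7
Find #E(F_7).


For each x in F_7, count y with y^2 = x^3 + 0 x + 6 mod 7:
  x = 1: RHS = 0, y in [0]  -> 1 point(s)
  x = 2: RHS = 0, y in [0]  -> 1 point(s)
  x = 4: RHS = 0, y in [0]  -> 1 point(s)
Affine points: 3. Add the point at infinity: total = 4.

#E(F_7) = 4


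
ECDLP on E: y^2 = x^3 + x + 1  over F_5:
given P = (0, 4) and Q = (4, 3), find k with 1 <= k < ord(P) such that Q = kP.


Enumerate multiples of P until we hit Q = (4, 3):
  1P = (0, 4)
  2P = (4, 3)
Match found at i = 2.

k = 2


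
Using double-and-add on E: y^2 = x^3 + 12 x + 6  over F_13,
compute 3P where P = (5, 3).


k = 3 = 11_2 (binary, LSB first: 11)
Double-and-add from P = (5, 3):
  bit 0 = 1: acc = O + (5, 3) = (5, 3)
  bit 1 = 1: acc = (5, 3) + (2, 8) = (3, 11)

3P = (3, 11)


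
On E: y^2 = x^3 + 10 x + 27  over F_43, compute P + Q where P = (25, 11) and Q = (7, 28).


P != Q, so use the chord formula.
s = (y2 - y1) / (x2 - x1) = (17) / (25) mod 43 = 11
x3 = s^2 - x1 - x2 mod 43 = 11^2 - 25 - 7 = 3
y3 = s (x1 - x3) - y1 mod 43 = 11 * (25 - 3) - 11 = 16

P + Q = (3, 16)


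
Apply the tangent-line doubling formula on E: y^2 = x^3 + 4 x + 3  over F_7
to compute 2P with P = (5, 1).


Doubling: s = (3 x1^2 + a) / (2 y1)
s = (3*5^2 + 4) / (2*1) mod 7 = 1
x3 = s^2 - 2 x1 mod 7 = 1^2 - 2*5 = 5
y3 = s (x1 - x3) - y1 mod 7 = 1 * (5 - 5) - 1 = 6

2P = (5, 6)


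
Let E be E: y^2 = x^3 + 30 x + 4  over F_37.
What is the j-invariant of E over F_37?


Delta = -16(4 a^3 + 27 b^2) mod 37 = 18
-1728 * (4 a)^3 = -1728 * (4*30)^3 mod 37 = 27
j = 27 * 18^(-1) mod 37 = 20

j = 20 (mod 37)


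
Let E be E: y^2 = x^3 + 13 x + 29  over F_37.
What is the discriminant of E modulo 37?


4 a^3 + 27 b^2 = 4*13^3 + 27*29^2 = 8788 + 22707 = 31495
Delta = -16 * (31495) = -503920
Delta mod 37 = 20

Delta = 20 (mod 37)


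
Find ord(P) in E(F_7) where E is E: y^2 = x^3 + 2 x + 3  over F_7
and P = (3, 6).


Compute successive multiples of P until we hit O:
  1P = (3, 6)
  2P = (3, 1)
  3P = O

ord(P) = 3


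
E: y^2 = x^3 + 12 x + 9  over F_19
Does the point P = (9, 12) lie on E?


Check whether y^2 = x^3 + 12 x + 9 (mod 19) for (x, y) = (9, 12).
LHS: y^2 = 12^2 mod 19 = 11
RHS: x^3 + 12 x + 9 = 9^3 + 12*9 + 9 mod 19 = 10
LHS != RHS

No, not on the curve


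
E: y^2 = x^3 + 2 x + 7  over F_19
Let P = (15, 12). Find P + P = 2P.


Doubling: s = (3 x1^2 + a) / (2 y1)
s = (3*15^2 + 2) / (2*12) mod 19 = 10
x3 = s^2 - 2 x1 mod 19 = 10^2 - 2*15 = 13
y3 = s (x1 - x3) - y1 mod 19 = 10 * (15 - 13) - 12 = 8

2P = (13, 8)


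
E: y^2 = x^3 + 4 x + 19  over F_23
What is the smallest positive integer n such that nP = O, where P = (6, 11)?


Compute successive multiples of P until we hit O:
  1P = (6, 11)
  2P = (20, 16)
  3P = (1, 22)
  4P = (19, 13)
  5P = (10, 22)
  6P = (16, 19)
  7P = (9, 5)
  8P = (12, 1)
  ... (continuing to 33P)
  33P = O

ord(P) = 33


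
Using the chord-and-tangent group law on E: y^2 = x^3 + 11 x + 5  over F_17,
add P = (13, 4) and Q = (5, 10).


P != Q, so use the chord formula.
s = (y2 - y1) / (x2 - x1) = (6) / (9) mod 17 = 12
x3 = s^2 - x1 - x2 mod 17 = 12^2 - 13 - 5 = 7
y3 = s (x1 - x3) - y1 mod 17 = 12 * (13 - 7) - 4 = 0

P + Q = (7, 0)


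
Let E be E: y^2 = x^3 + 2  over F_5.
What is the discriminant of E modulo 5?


4 a^3 + 27 b^2 = 4*0^3 + 27*2^2 = 0 + 108 = 108
Delta = -16 * (108) = -1728
Delta mod 5 = 2

Delta = 2 (mod 5)


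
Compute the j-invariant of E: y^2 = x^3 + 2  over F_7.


Delta = -16(4 a^3 + 27 b^2) mod 7 = 1
-1728 * (4 a)^3 = -1728 * (4*0)^3 mod 7 = 0
j = 0 * 1^(-1) mod 7 = 0

j = 0 (mod 7)


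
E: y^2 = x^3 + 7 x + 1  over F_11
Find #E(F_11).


For each x in F_11, count y with y^2 = x^3 + 7 x + 1 mod 11:
  x = 0: RHS = 1, y in [1, 10]  -> 2 point(s)
  x = 1: RHS = 9, y in [3, 8]  -> 2 point(s)
  x = 2: RHS = 1, y in [1, 10]  -> 2 point(s)
  x = 3: RHS = 5, y in [4, 7]  -> 2 point(s)
  x = 4: RHS = 5, y in [4, 7]  -> 2 point(s)
  x = 9: RHS = 1, y in [1, 10]  -> 2 point(s)
  x = 10: RHS = 4, y in [2, 9]  -> 2 point(s)
Affine points: 14. Add the point at infinity: total = 15.

#E(F_11) = 15


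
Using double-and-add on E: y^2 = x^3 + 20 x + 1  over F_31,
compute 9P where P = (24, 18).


k = 9 = 1001_2 (binary, LSB first: 1001)
Double-and-add from P = (24, 18):
  bit 0 = 1: acc = O + (24, 18) = (24, 18)
  bit 1 = 0: acc unchanged = (24, 18)
  bit 2 = 0: acc unchanged = (24, 18)
  bit 3 = 1: acc = (24, 18) + (14, 24) = (7, 9)

9P = (7, 9)


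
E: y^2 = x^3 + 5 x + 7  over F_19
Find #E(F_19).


For each x in F_19, count y with y^2 = x^3 + 5 x + 7 mod 19:
  x = 0: RHS = 7, y in [8, 11]  -> 2 point(s)
  x = 2: RHS = 6, y in [5, 14]  -> 2 point(s)
  x = 3: RHS = 11, y in [7, 12]  -> 2 point(s)
  x = 5: RHS = 5, y in [9, 10]  -> 2 point(s)
  x = 6: RHS = 6, y in [5, 14]  -> 2 point(s)
  x = 7: RHS = 5, y in [9, 10]  -> 2 point(s)
  x = 11: RHS = 6, y in [5, 14]  -> 2 point(s)
  x = 12: RHS = 9, y in [3, 16]  -> 2 point(s)
  x = 14: RHS = 9, y in [3, 16]  -> 2 point(s)
  x = 18: RHS = 1, y in [1, 18]  -> 2 point(s)
Affine points: 20. Add the point at infinity: total = 21.

#E(F_19) = 21


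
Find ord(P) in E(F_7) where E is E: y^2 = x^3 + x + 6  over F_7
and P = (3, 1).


Compute successive multiples of P until we hit O:
  1P = (3, 1)
  2P = (1, 6)
  3P = (4, 5)
  4P = (2, 3)
  5P = (6, 5)
  6P = (6, 2)
  7P = (2, 4)
  8P = (4, 2)
  ... (continuing to 11P)
  11P = O

ord(P) = 11


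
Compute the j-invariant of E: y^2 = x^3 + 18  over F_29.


Delta = -16(4 a^3 + 27 b^2) mod 29 = 15
-1728 * (4 a)^3 = -1728 * (4*0)^3 mod 29 = 0
j = 0 * 15^(-1) mod 29 = 0

j = 0 (mod 29)


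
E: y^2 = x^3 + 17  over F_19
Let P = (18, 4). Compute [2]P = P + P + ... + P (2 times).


k = 2 = 10_2 (binary, LSB first: 01)
Double-and-add from P = (18, 4):
  bit 0 = 0: acc unchanged = O
  bit 1 = 1: acc = O + (6, 10) = (6, 10)

2P = (6, 10)


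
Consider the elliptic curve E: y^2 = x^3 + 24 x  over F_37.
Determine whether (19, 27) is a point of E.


Check whether y^2 = x^3 + 24 x + 0 (mod 37) for (x, y) = (19, 27).
LHS: y^2 = 27^2 mod 37 = 26
RHS: x^3 + 24 x + 0 = 19^3 + 24*19 + 0 mod 37 = 26
LHS = RHS

Yes, on the curve


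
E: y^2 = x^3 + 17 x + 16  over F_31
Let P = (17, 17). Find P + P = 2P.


Doubling: s = (3 x1^2 + a) / (2 y1)
s = (3*17^2 + 17) / (2*17) mod 31 = 26
x3 = s^2 - 2 x1 mod 31 = 26^2 - 2*17 = 22
y3 = s (x1 - x3) - y1 mod 31 = 26 * (17 - 22) - 17 = 8

2P = (22, 8)


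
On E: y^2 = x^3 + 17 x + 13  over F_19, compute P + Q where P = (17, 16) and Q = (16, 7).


P != Q, so use the chord formula.
s = (y2 - y1) / (x2 - x1) = (10) / (18) mod 19 = 9
x3 = s^2 - x1 - x2 mod 19 = 9^2 - 17 - 16 = 10
y3 = s (x1 - x3) - y1 mod 19 = 9 * (17 - 10) - 16 = 9

P + Q = (10, 9)


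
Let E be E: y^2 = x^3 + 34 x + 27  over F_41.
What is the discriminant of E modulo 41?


4 a^3 + 27 b^2 = 4*34^3 + 27*27^2 = 157216 + 19683 = 176899
Delta = -16 * (176899) = -2830384
Delta mod 41 = 10

Delta = 10 (mod 41)


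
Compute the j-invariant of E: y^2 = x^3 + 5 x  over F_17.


Delta = -16(4 a^3 + 27 b^2) mod 17 = 7
-1728 * (4 a)^3 = -1728 * (4*5)^3 mod 17 = 9
j = 9 * 7^(-1) mod 17 = 11

j = 11 (mod 17)


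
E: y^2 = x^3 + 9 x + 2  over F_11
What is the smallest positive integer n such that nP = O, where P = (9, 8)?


Compute successive multiples of P until we hit O:
  1P = (9, 8)
  2P = (8, 5)
  3P = (3, 10)
  4P = (4, 5)
  5P = (1, 10)
  6P = (10, 6)
  7P = (7, 10)
  8P = (7, 1)
  ... (continuing to 15P)
  15P = O

ord(P) = 15


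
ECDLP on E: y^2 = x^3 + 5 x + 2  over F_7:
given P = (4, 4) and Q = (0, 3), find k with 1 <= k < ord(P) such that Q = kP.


Enumerate multiples of P until we hit Q = (0, 3):
  1P = (4, 4)
  2P = (1, 1)
  3P = (3, 4)
  4P = (0, 3)
Match found at i = 4.

k = 4


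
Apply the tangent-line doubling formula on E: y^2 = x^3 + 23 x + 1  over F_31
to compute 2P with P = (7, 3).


Doubling: s = (3 x1^2 + a) / (2 y1)
s = (3*7^2 + 23) / (2*3) mod 31 = 18
x3 = s^2 - 2 x1 mod 31 = 18^2 - 2*7 = 0
y3 = s (x1 - x3) - y1 mod 31 = 18 * (7 - 0) - 3 = 30

2P = (0, 30)


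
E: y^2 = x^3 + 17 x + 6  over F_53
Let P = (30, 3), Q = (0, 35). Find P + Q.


P != Q, so use the chord formula.
s = (y2 - y1) / (x2 - x1) = (32) / (23) mod 53 = 6
x3 = s^2 - x1 - x2 mod 53 = 6^2 - 30 - 0 = 6
y3 = s (x1 - x3) - y1 mod 53 = 6 * (30 - 6) - 3 = 35

P + Q = (6, 35)


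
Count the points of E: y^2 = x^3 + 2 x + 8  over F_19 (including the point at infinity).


For each x in F_19, count y with y^2 = x^3 + 2 x + 8 mod 19:
  x = 1: RHS = 11, y in [7, 12]  -> 2 point(s)
  x = 2: RHS = 1, y in [1, 18]  -> 2 point(s)
  x = 4: RHS = 4, y in [2, 17]  -> 2 point(s)
  x = 7: RHS = 4, y in [2, 17]  -> 2 point(s)
  x = 8: RHS = 4, y in [2, 17]  -> 2 point(s)
  x = 14: RHS = 6, y in [5, 14]  -> 2 point(s)
  x = 18: RHS = 5, y in [9, 10]  -> 2 point(s)
Affine points: 14. Add the point at infinity: total = 15.

#E(F_19) = 15


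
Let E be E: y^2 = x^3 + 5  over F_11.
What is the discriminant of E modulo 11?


4 a^3 + 27 b^2 = 4*0^3 + 27*5^2 = 0 + 675 = 675
Delta = -16 * (675) = -10800
Delta mod 11 = 2

Delta = 2 (mod 11)


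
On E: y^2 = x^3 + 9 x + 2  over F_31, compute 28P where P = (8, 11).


k = 28 = 11100_2 (binary, LSB first: 00111)
Double-and-add from P = (8, 11):
  bit 0 = 0: acc unchanged = O
  bit 1 = 0: acc unchanged = O
  bit 2 = 1: acc = O + (28, 17) = (28, 17)
  bit 3 = 1: acc = (28, 17) + (26, 7) = (2, 20)
  bit 4 = 1: acc = (2, 20) + (15, 28) = (23, 10)

28P = (23, 10)


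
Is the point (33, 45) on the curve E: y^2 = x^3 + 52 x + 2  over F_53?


Check whether y^2 = x^3 + 52 x + 2 (mod 53) for (x, y) = (33, 45).
LHS: y^2 = 45^2 mod 53 = 11
RHS: x^3 + 52 x + 2 = 33^3 + 52*33 + 2 mod 53 = 25
LHS != RHS

No, not on the curve


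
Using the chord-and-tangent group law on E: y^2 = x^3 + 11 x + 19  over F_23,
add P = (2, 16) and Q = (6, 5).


P != Q, so use the chord formula.
s = (y2 - y1) / (x2 - x1) = (12) / (4) mod 23 = 3
x3 = s^2 - x1 - x2 mod 23 = 3^2 - 2 - 6 = 1
y3 = s (x1 - x3) - y1 mod 23 = 3 * (2 - 1) - 16 = 10

P + Q = (1, 10)


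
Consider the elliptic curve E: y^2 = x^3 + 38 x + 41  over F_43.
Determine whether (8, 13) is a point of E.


Check whether y^2 = x^3 + 38 x + 41 (mod 43) for (x, y) = (8, 13).
LHS: y^2 = 13^2 mod 43 = 40
RHS: x^3 + 38 x + 41 = 8^3 + 38*8 + 41 mod 43 = 40
LHS = RHS

Yes, on the curve


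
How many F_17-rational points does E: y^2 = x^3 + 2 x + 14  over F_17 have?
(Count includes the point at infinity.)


For each x in F_17, count y with y^2 = x^3 + 2 x + 14 mod 17:
  x = 1: RHS = 0, y in [0]  -> 1 point(s)
  x = 2: RHS = 9, y in [3, 14]  -> 2 point(s)
  x = 3: RHS = 13, y in [8, 9]  -> 2 point(s)
  x = 4: RHS = 1, y in [1, 16]  -> 2 point(s)
  x = 5: RHS = 13, y in [8, 9]  -> 2 point(s)
  x = 6: RHS = 4, y in [2, 15]  -> 2 point(s)
  x = 8: RHS = 15, y in [7, 10]  -> 2 point(s)
  x = 9: RHS = 13, y in [8, 9]  -> 2 point(s)
  x = 12: RHS = 15, y in [7, 10]  -> 2 point(s)
  x = 14: RHS = 15, y in [7, 10]  -> 2 point(s)
  x = 15: RHS = 2, y in [6, 11]  -> 2 point(s)
Affine points: 21. Add the point at infinity: total = 22.

#E(F_17) = 22


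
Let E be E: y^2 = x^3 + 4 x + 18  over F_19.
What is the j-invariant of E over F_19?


Delta = -16(4 a^3 + 27 b^2) mod 19 = 13
-1728 * (4 a)^3 = -1728 * (4*4)^3 mod 19 = 11
j = 11 * 13^(-1) mod 19 = 14

j = 14 (mod 19)


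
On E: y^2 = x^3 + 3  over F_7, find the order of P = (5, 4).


Compute successive multiples of P until we hit O:
  1P = (5, 4)
  2P = (1, 2)
  3P = (3, 4)
  4P = (6, 3)
  5P = (4, 2)
  6P = (2, 2)
  7P = (2, 5)
  8P = (4, 5)
  ... (continuing to 13P)
  13P = O

ord(P) = 13


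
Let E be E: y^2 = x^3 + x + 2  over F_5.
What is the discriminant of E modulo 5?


4 a^3 + 27 b^2 = 4*1^3 + 27*2^2 = 4 + 108 = 112
Delta = -16 * (112) = -1792
Delta mod 5 = 3

Delta = 3 (mod 5)


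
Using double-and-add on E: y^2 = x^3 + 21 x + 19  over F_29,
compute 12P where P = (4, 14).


k = 12 = 1100_2 (binary, LSB first: 0011)
Double-and-add from P = (4, 14):
  bit 0 = 0: acc unchanged = O
  bit 1 = 0: acc unchanged = O
  bit 2 = 1: acc = O + (13, 13) = (13, 13)
  bit 3 = 1: acc = (13, 13) + (7, 4) = (4, 15)

12P = (4, 15)


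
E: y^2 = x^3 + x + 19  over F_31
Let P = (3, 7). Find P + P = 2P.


Doubling: s = (3 x1^2 + a) / (2 y1)
s = (3*3^2 + 1) / (2*7) mod 31 = 2
x3 = s^2 - 2 x1 mod 31 = 2^2 - 2*3 = 29
y3 = s (x1 - x3) - y1 mod 31 = 2 * (3 - 29) - 7 = 3

2P = (29, 3)


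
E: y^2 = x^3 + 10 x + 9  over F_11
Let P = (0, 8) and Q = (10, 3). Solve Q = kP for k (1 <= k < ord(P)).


Enumerate multiples of P until we hit Q = (10, 3):
  1P = (0, 8)
  2P = (4, 6)
  3P = (10, 8)
  4P = (1, 3)
  5P = (2, 2)
  6P = (7, 2)
  7P = (9, 6)
  8P = (3, 0)
  9P = (9, 5)
  10P = (7, 9)
  11P = (2, 9)
  12P = (1, 8)
  13P = (10, 3)
Match found at i = 13.

k = 13


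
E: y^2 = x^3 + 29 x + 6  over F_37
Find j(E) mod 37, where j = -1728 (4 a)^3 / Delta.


Delta = -16(4 a^3 + 27 b^2) mod 37 = 11
-1728 * (4 a)^3 = -1728 * (4*29)^3 mod 37 = 6
j = 6 * 11^(-1) mod 37 = 14

j = 14 (mod 37)


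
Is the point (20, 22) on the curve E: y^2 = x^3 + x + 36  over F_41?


Check whether y^2 = x^3 + 1 x + 36 (mod 41) for (x, y) = (20, 22).
LHS: y^2 = 22^2 mod 41 = 33
RHS: x^3 + 1 x + 36 = 20^3 + 1*20 + 36 mod 41 = 20
LHS != RHS

No, not on the curve


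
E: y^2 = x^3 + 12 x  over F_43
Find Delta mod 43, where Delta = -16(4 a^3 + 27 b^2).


4 a^3 + 27 b^2 = 4*12^3 + 27*0^2 = 6912 + 0 = 6912
Delta = -16 * (6912) = -110592
Delta mod 43 = 4

Delta = 4 (mod 43)


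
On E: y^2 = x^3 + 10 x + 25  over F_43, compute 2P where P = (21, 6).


Doubling: s = (3 x1^2 + a) / (2 y1)
s = (3*21^2 + 10) / (2*6) mod 43 = 0
x3 = s^2 - 2 x1 mod 43 = 0^2 - 2*21 = 1
y3 = s (x1 - x3) - y1 mod 43 = 0 * (21 - 1) - 6 = 37

2P = (1, 37)


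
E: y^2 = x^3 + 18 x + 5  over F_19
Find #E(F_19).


For each x in F_19, count y with y^2 = x^3 + 18 x + 5 mod 19:
  x = 0: RHS = 5, y in [9, 10]  -> 2 point(s)
  x = 1: RHS = 5, y in [9, 10]  -> 2 point(s)
  x = 2: RHS = 11, y in [7, 12]  -> 2 point(s)
  x = 5: RHS = 11, y in [7, 12]  -> 2 point(s)
  x = 6: RHS = 6, y in [5, 14]  -> 2 point(s)
  x = 10: RHS = 7, y in [8, 11]  -> 2 point(s)
  x = 12: RHS = 11, y in [7, 12]  -> 2 point(s)
  x = 13: RHS = 4, y in [2, 17]  -> 2 point(s)
  x = 16: RHS = 0, y in [0]  -> 1 point(s)
  x = 18: RHS = 5, y in [9, 10]  -> 2 point(s)
Affine points: 19. Add the point at infinity: total = 20.

#E(F_19) = 20


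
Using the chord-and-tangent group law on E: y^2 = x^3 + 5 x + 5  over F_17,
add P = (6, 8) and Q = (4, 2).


P != Q, so use the chord formula.
s = (y2 - y1) / (x2 - x1) = (11) / (15) mod 17 = 3
x3 = s^2 - x1 - x2 mod 17 = 3^2 - 6 - 4 = 16
y3 = s (x1 - x3) - y1 mod 17 = 3 * (6 - 16) - 8 = 13

P + Q = (16, 13)


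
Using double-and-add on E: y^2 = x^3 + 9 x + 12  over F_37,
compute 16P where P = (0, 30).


k = 16 = 10000_2 (binary, LSB first: 00001)
Double-and-add from P = (0, 30):
  bit 0 = 0: acc unchanged = O
  bit 1 = 0: acc unchanged = O
  bit 2 = 0: acc unchanged = O
  bit 3 = 0: acc unchanged = O
  bit 4 = 1: acc = O + (7, 14) = (7, 14)

16P = (7, 14)


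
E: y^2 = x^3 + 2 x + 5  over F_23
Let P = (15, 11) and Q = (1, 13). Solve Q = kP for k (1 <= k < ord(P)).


Enumerate multiples of P until we hit Q = (1, 13):
  1P = (15, 11)
  2P = (1, 10)
  3P = (9, 19)
  4P = (11, 22)
  5P = (6, 16)
  6P = (6, 7)
  7P = (11, 1)
  8P = (9, 4)
  9P = (1, 13)
Match found at i = 9.

k = 9


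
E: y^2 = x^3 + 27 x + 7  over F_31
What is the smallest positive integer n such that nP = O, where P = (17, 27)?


Compute successive multiples of P until we hit O:
  1P = (17, 27)
  2P = (25, 30)
  3P = (9, 7)
  4P = (19, 30)
  5P = (5, 22)
  6P = (18, 1)
  7P = (21, 15)
  8P = (2, 21)
  ... (continuing to 31P)
  31P = O

ord(P) = 31


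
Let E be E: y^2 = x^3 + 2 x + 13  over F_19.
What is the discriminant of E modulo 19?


4 a^3 + 27 b^2 = 4*2^3 + 27*13^2 = 32 + 4563 = 4595
Delta = -16 * (4595) = -73520
Delta mod 19 = 10

Delta = 10 (mod 19)


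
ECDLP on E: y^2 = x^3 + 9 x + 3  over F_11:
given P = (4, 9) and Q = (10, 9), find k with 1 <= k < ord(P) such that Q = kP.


Enumerate multiples of P until we hit Q = (10, 9):
  1P = (4, 9)
  2P = (6, 3)
  3P = (10, 9)
Match found at i = 3.

k = 3


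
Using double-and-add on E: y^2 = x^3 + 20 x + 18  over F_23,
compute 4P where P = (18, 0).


k = 4 = 100_2 (binary, LSB first: 001)
Double-and-add from P = (18, 0):
  bit 0 = 0: acc unchanged = O
  bit 1 = 0: acc unchanged = O
  bit 2 = 1: acc = O + O = O

4P = O


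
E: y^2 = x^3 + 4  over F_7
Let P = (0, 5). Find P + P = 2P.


Doubling: s = (3 x1^2 + a) / (2 y1)
s = (3*0^2 + 0) / (2*5) mod 7 = 0
x3 = s^2 - 2 x1 mod 7 = 0^2 - 2*0 = 0
y3 = s (x1 - x3) - y1 mod 7 = 0 * (0 - 0) - 5 = 2

2P = (0, 2)


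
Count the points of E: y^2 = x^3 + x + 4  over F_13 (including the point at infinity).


For each x in F_13, count y with y^2 = x^3 + 1 x + 4 mod 13:
  x = 0: RHS = 4, y in [2, 11]  -> 2 point(s)
  x = 2: RHS = 1, y in [1, 12]  -> 2 point(s)
  x = 5: RHS = 4, y in [2, 11]  -> 2 point(s)
  x = 7: RHS = 3, y in [4, 9]  -> 2 point(s)
  x = 8: RHS = 4, y in [2, 11]  -> 2 point(s)
  x = 9: RHS = 1, y in [1, 12]  -> 2 point(s)
  x = 10: RHS = 0, y in [0]  -> 1 point(s)
Affine points: 13. Add the point at infinity: total = 14.

#E(F_13) = 14


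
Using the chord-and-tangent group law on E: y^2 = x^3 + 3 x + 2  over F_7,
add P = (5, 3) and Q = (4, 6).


P != Q, so use the chord formula.
s = (y2 - y1) / (x2 - x1) = (3) / (6) mod 7 = 4
x3 = s^2 - x1 - x2 mod 7 = 4^2 - 5 - 4 = 0
y3 = s (x1 - x3) - y1 mod 7 = 4 * (5 - 0) - 3 = 3

P + Q = (0, 3)


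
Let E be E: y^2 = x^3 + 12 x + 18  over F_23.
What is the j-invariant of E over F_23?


Delta = -16(4 a^3 + 27 b^2) mod 23 = 2
-1728 * (4 a)^3 = -1728 * (4*12)^3 mod 23 = 22
j = 22 * 2^(-1) mod 23 = 11

j = 11 (mod 23)


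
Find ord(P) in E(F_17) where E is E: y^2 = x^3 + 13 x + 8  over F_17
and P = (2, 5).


Compute successive multiples of P until we hit O:
  1P = (2, 5)
  2P = (15, 5)
  3P = (0, 12)
  4P = (6, 9)
  5P = (10, 4)
  6P = (9, 15)
  7P = (7, 0)
  8P = (9, 2)
  ... (continuing to 14P)
  14P = O

ord(P) = 14


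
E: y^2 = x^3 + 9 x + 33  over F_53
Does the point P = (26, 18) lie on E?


Check whether y^2 = x^3 + 9 x + 33 (mod 53) for (x, y) = (26, 18).
LHS: y^2 = 18^2 mod 53 = 6
RHS: x^3 + 9 x + 33 = 26^3 + 9*26 + 33 mod 53 = 35
LHS != RHS

No, not on the curve


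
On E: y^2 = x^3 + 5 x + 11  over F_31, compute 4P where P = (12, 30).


k = 4 = 100_2 (binary, LSB first: 001)
Double-and-add from P = (12, 30):
  bit 0 = 0: acc unchanged = O
  bit 1 = 0: acc unchanged = O
  bit 2 = 1: acc = O + (11, 23) = (11, 23)

4P = (11, 23)


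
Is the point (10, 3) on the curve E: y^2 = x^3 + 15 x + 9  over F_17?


Check whether y^2 = x^3 + 15 x + 9 (mod 17) for (x, y) = (10, 3).
LHS: y^2 = 3^2 mod 17 = 9
RHS: x^3 + 15 x + 9 = 10^3 + 15*10 + 9 mod 17 = 3
LHS != RHS

No, not on the curve


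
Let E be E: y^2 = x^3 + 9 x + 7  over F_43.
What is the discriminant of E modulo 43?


4 a^3 + 27 b^2 = 4*9^3 + 27*7^2 = 2916 + 1323 = 4239
Delta = -16 * (4239) = -67824
Delta mod 43 = 30

Delta = 30 (mod 43)


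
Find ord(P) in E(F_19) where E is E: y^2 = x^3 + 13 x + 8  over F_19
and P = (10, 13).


Compute successive multiples of P until we hit O:
  1P = (10, 13)
  2P = (15, 5)
  3P = (11, 0)
  4P = (15, 14)
  5P = (10, 6)
  6P = O

ord(P) = 6


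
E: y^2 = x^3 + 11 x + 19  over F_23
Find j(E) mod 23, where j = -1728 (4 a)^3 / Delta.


Delta = -16(4 a^3 + 27 b^2) mod 23 = 19
-1728 * (4 a)^3 = -1728 * (4*11)^3 mod 23 = 1
j = 1 * 19^(-1) mod 23 = 17

j = 17 (mod 23)


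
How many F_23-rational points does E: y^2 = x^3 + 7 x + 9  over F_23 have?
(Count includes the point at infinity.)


For each x in F_23, count y with y^2 = x^3 + 7 x + 9 mod 23:
  x = 0: RHS = 9, y in [3, 20]  -> 2 point(s)
  x = 2: RHS = 8, y in [10, 13]  -> 2 point(s)
  x = 4: RHS = 9, y in [3, 20]  -> 2 point(s)
  x = 5: RHS = 8, y in [10, 13]  -> 2 point(s)
  x = 8: RHS = 2, y in [5, 18]  -> 2 point(s)
  x = 12: RHS = 4, y in [2, 21]  -> 2 point(s)
  x = 15: RHS = 16, y in [4, 19]  -> 2 point(s)
  x = 16: RHS = 8, y in [10, 13]  -> 2 point(s)
  x = 17: RHS = 4, y in [2, 21]  -> 2 point(s)
  x = 19: RHS = 9, y in [3, 20]  -> 2 point(s)
  x = 22: RHS = 1, y in [1, 22]  -> 2 point(s)
Affine points: 22. Add the point at infinity: total = 23.

#E(F_23) = 23


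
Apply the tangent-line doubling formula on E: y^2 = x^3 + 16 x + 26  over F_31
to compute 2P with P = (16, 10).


Doubling: s = (3 x1^2 + a) / (2 y1)
s = (3*16^2 + 16) / (2*10) mod 31 = 2
x3 = s^2 - 2 x1 mod 31 = 2^2 - 2*16 = 3
y3 = s (x1 - x3) - y1 mod 31 = 2 * (16 - 3) - 10 = 16

2P = (3, 16)


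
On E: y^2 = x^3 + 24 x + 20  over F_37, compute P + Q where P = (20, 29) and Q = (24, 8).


P != Q, so use the chord formula.
s = (y2 - y1) / (x2 - x1) = (16) / (4) mod 37 = 4
x3 = s^2 - x1 - x2 mod 37 = 4^2 - 20 - 24 = 9
y3 = s (x1 - x3) - y1 mod 37 = 4 * (20 - 9) - 29 = 15

P + Q = (9, 15)


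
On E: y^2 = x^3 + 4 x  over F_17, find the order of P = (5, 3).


Compute successive multiples of P until we hit O:
  1P = (5, 3)
  2P = (8, 0)
  3P = (5, 14)
  4P = O

ord(P) = 4


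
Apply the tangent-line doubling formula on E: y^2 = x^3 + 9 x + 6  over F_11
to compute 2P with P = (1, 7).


Doubling: s = (3 x1^2 + a) / (2 y1)
s = (3*1^2 + 9) / (2*7) mod 11 = 4
x3 = s^2 - 2 x1 mod 11 = 4^2 - 2*1 = 3
y3 = s (x1 - x3) - y1 mod 11 = 4 * (1 - 3) - 7 = 7

2P = (3, 7)


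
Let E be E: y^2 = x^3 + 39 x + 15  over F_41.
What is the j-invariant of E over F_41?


Delta = -16(4 a^3 + 27 b^2) mod 41 = 31
-1728 * (4 a)^3 = -1728 * (4*39)^3 mod 41 = 38
j = 38 * 31^(-1) mod 41 = 29

j = 29 (mod 41)


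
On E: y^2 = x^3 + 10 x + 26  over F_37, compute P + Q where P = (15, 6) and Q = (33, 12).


P != Q, so use the chord formula.
s = (y2 - y1) / (x2 - x1) = (6) / (18) mod 37 = 25
x3 = s^2 - x1 - x2 mod 37 = 25^2 - 15 - 33 = 22
y3 = s (x1 - x3) - y1 mod 37 = 25 * (15 - 22) - 6 = 4

P + Q = (22, 4)


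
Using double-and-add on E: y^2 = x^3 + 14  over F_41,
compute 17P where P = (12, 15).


k = 17 = 10001_2 (binary, LSB first: 10001)
Double-and-add from P = (12, 15):
  bit 0 = 1: acc = O + (12, 15) = (12, 15)
  bit 1 = 0: acc unchanged = (12, 15)
  bit 2 = 0: acc unchanged = (12, 15)
  bit 3 = 0: acc unchanged = (12, 15)
  bit 4 = 1: acc = (12, 15) + (23, 2) = (24, 29)

17P = (24, 29)


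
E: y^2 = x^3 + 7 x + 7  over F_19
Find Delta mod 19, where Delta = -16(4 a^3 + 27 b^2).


4 a^3 + 27 b^2 = 4*7^3 + 27*7^2 = 1372 + 1323 = 2695
Delta = -16 * (2695) = -43120
Delta mod 19 = 10

Delta = 10 (mod 19)


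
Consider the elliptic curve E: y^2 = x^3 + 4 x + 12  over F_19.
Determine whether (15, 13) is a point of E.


Check whether y^2 = x^3 + 4 x + 12 (mod 19) for (x, y) = (15, 13).
LHS: y^2 = 13^2 mod 19 = 17
RHS: x^3 + 4 x + 12 = 15^3 + 4*15 + 12 mod 19 = 8
LHS != RHS

No, not on the curve


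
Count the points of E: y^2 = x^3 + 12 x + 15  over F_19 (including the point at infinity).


For each x in F_19, count y with y^2 = x^3 + 12 x + 15 mod 19:
  x = 1: RHS = 9, y in [3, 16]  -> 2 point(s)
  x = 2: RHS = 9, y in [3, 16]  -> 2 point(s)
  x = 7: RHS = 5, y in [9, 10]  -> 2 point(s)
  x = 9: RHS = 16, y in [4, 15]  -> 2 point(s)
  x = 12: RHS = 6, y in [5, 14]  -> 2 point(s)
  x = 14: RHS = 1, y in [1, 18]  -> 2 point(s)
  x = 15: RHS = 17, y in [6, 13]  -> 2 point(s)
  x = 16: RHS = 9, y in [3, 16]  -> 2 point(s)
Affine points: 16. Add the point at infinity: total = 17.

#E(F_19) = 17


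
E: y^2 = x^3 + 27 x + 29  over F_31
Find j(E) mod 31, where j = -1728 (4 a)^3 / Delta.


Delta = -16(4 a^3 + 27 b^2) mod 31 = 12
-1728 * (4 a)^3 = -1728 * (4*27)^3 mod 31 = 30
j = 30 * 12^(-1) mod 31 = 18

j = 18 (mod 31)


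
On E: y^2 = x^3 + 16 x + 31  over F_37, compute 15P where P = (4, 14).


k = 15 = 1111_2 (binary, LSB first: 1111)
Double-and-add from P = (4, 14):
  bit 0 = 1: acc = O + (4, 14) = (4, 14)
  bit 1 = 1: acc = (4, 14) + (1, 14) = (32, 23)
  bit 2 = 1: acc = (32, 23) + (2, 21) = (28, 34)
  bit 3 = 1: acc = (28, 34) + (17, 6) = (26, 35)

15P = (26, 35)


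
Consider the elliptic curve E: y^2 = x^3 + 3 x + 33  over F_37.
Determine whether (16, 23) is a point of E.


Check whether y^2 = x^3 + 3 x + 33 (mod 37) for (x, y) = (16, 23).
LHS: y^2 = 23^2 mod 37 = 11
RHS: x^3 + 3 x + 33 = 16^3 + 3*16 + 33 mod 37 = 33
LHS != RHS

No, not on the curve


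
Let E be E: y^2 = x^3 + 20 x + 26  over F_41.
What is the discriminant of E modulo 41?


4 a^3 + 27 b^2 = 4*20^3 + 27*26^2 = 32000 + 18252 = 50252
Delta = -16 * (50252) = -804032
Delta mod 41 = 19

Delta = 19 (mod 41)


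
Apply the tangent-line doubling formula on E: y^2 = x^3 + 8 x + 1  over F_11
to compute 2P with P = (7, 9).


Doubling: s = (3 x1^2 + a) / (2 y1)
s = (3*7^2 + 8) / (2*9) mod 11 = 8
x3 = s^2 - 2 x1 mod 11 = 8^2 - 2*7 = 6
y3 = s (x1 - x3) - y1 mod 11 = 8 * (7 - 6) - 9 = 10

2P = (6, 10)


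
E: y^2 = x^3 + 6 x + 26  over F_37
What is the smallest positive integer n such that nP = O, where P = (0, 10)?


Compute successive multiples of P until we hit O:
  1P = (0, 10)
  2P = (16, 0)
  3P = (0, 27)
  4P = O

ord(P) = 4


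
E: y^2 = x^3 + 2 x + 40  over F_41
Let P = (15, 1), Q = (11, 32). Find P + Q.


P != Q, so use the chord formula.
s = (y2 - y1) / (x2 - x1) = (31) / (37) mod 41 = 23
x3 = s^2 - x1 - x2 mod 41 = 23^2 - 15 - 11 = 11
y3 = s (x1 - x3) - y1 mod 41 = 23 * (15 - 11) - 1 = 9

P + Q = (11, 9)


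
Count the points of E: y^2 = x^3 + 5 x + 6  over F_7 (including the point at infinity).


For each x in F_7, count y with y^2 = x^3 + 5 x + 6 mod 7:
  x = 5: RHS = 2, y in [3, 4]  -> 2 point(s)
  x = 6: RHS = 0, y in [0]  -> 1 point(s)
Affine points: 3. Add the point at infinity: total = 4.

#E(F_7) = 4


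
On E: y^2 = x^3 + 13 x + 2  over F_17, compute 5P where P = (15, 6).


k = 5 = 101_2 (binary, LSB first: 101)
Double-and-add from P = (15, 6):
  bit 0 = 1: acc = O + (15, 6) = (15, 6)
  bit 1 = 0: acc unchanged = (15, 6)
  bit 2 = 1: acc = (15, 6) + (12, 4) = (15, 11)

5P = (15, 11)


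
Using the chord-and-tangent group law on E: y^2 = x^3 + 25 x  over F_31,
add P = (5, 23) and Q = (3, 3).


P != Q, so use the chord formula.
s = (y2 - y1) / (x2 - x1) = (11) / (29) mod 31 = 10
x3 = s^2 - x1 - x2 mod 31 = 10^2 - 5 - 3 = 30
y3 = s (x1 - x3) - y1 mod 31 = 10 * (5 - 30) - 23 = 6

P + Q = (30, 6)


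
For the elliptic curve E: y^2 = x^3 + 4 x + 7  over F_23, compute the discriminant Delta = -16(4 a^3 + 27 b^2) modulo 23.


4 a^3 + 27 b^2 = 4*4^3 + 27*7^2 = 256 + 1323 = 1579
Delta = -16 * (1579) = -25264
Delta mod 23 = 13

Delta = 13 (mod 23)


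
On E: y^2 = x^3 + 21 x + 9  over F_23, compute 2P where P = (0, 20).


Doubling: s = (3 x1^2 + a) / (2 y1)
s = (3*0^2 + 21) / (2*20) mod 23 = 8
x3 = s^2 - 2 x1 mod 23 = 8^2 - 2*0 = 18
y3 = s (x1 - x3) - y1 mod 23 = 8 * (0 - 18) - 20 = 20

2P = (18, 20)


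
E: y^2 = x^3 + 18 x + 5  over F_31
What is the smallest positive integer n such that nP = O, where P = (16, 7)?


Compute successive multiples of P until we hit O:
  1P = (16, 7)
  2P = (8, 17)
  3P = (26, 21)
  4P = (17, 4)
  5P = (7, 28)
  6P = (10, 10)
  7P = (13, 7)
  8P = (2, 24)
  ... (continuing to 30P)
  30P = O

ord(P) = 30


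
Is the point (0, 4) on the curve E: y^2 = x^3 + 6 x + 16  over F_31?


Check whether y^2 = x^3 + 6 x + 16 (mod 31) for (x, y) = (0, 4).
LHS: y^2 = 4^2 mod 31 = 16
RHS: x^3 + 6 x + 16 = 0^3 + 6*0 + 16 mod 31 = 16
LHS = RHS

Yes, on the curve


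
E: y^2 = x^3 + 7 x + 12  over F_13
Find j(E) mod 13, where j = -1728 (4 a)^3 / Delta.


Delta = -16(4 a^3 + 27 b^2) mod 13 = 2
-1728 * (4 a)^3 = -1728 * (4*7)^3 mod 13 = 8
j = 8 * 2^(-1) mod 13 = 4

j = 4 (mod 13)


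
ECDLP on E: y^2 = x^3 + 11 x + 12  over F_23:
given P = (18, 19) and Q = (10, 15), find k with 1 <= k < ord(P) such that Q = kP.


Enumerate multiples of P until we hit Q = (10, 15):
  1P = (18, 19)
  2P = (12, 20)
  3P = (9, 14)
  4P = (0, 14)
  5P = (6, 15)
  6P = (17, 12)
  7P = (14, 9)
  8P = (3, 7)
  9P = (10, 15)
Match found at i = 9.

k = 9


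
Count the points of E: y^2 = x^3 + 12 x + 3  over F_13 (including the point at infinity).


For each x in F_13, count y with y^2 = x^3 + 12 x + 3 mod 13:
  x = 0: RHS = 3, y in [4, 9]  -> 2 point(s)
  x = 1: RHS = 3, y in [4, 9]  -> 2 point(s)
  x = 2: RHS = 9, y in [3, 10]  -> 2 point(s)
  x = 3: RHS = 1, y in [1, 12]  -> 2 point(s)
  x = 7: RHS = 1, y in [1, 12]  -> 2 point(s)
  x = 8: RHS = 0, y in [0]  -> 1 point(s)
  x = 11: RHS = 10, y in [6, 7]  -> 2 point(s)
  x = 12: RHS = 3, y in [4, 9]  -> 2 point(s)
Affine points: 15. Add the point at infinity: total = 16.

#E(F_13) = 16


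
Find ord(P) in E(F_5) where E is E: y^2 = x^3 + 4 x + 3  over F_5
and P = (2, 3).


Compute successive multiples of P until we hit O:
  1P = (2, 3)
  2P = (2, 2)
  3P = O

ord(P) = 3


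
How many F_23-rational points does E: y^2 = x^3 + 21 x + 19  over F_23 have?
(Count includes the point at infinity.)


For each x in F_23, count y with y^2 = x^3 + 21 x + 19 mod 23:
  x = 1: RHS = 18, y in [8, 15]  -> 2 point(s)
  x = 2: RHS = 0, y in [0]  -> 1 point(s)
  x = 4: RHS = 6, y in [11, 12]  -> 2 point(s)
  x = 6: RHS = 16, y in [4, 19]  -> 2 point(s)
  x = 7: RHS = 3, y in [7, 16]  -> 2 point(s)
  x = 8: RHS = 9, y in [3, 20]  -> 2 point(s)
  x = 15: RHS = 6, y in [11, 12]  -> 2 point(s)
  x = 16: RHS = 12, y in [9, 14]  -> 2 point(s)
  x = 19: RHS = 9, y in [3, 20]  -> 2 point(s)
Affine points: 17. Add the point at infinity: total = 18.

#E(F_23) = 18


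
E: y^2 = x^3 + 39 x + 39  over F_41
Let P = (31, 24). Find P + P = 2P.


Doubling: s = (3 x1^2 + a) / (2 y1)
s = (3*31^2 + 39) / (2*24) mod 41 = 25
x3 = s^2 - 2 x1 mod 41 = 25^2 - 2*31 = 30
y3 = s (x1 - x3) - y1 mod 41 = 25 * (31 - 30) - 24 = 1

2P = (30, 1)


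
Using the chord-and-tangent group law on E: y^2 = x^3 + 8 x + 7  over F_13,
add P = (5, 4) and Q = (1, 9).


P != Q, so use the chord formula.
s = (y2 - y1) / (x2 - x1) = (5) / (9) mod 13 = 2
x3 = s^2 - x1 - x2 mod 13 = 2^2 - 5 - 1 = 11
y3 = s (x1 - x3) - y1 mod 13 = 2 * (5 - 11) - 4 = 10

P + Q = (11, 10)


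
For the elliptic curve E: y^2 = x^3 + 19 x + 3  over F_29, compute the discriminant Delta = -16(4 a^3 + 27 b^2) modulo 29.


4 a^3 + 27 b^2 = 4*19^3 + 27*3^2 = 27436 + 243 = 27679
Delta = -16 * (27679) = -442864
Delta mod 29 = 24

Delta = 24 (mod 29)


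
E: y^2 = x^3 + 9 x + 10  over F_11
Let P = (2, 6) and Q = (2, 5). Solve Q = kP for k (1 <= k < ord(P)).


Enumerate multiples of P until we hit Q = (2, 5):
  1P = (2, 6)
  2P = (8, 0)
  3P = (2, 5)
Match found at i = 3.

k = 3


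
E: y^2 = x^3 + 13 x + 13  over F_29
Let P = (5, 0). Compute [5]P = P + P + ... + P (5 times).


k = 5 = 101_2 (binary, LSB first: 101)
Double-and-add from P = (5, 0):
  bit 0 = 1: acc = O + (5, 0) = (5, 0)
  bit 1 = 0: acc unchanged = (5, 0)
  bit 2 = 1: acc = (5, 0) + O = (5, 0)

5P = (5, 0)


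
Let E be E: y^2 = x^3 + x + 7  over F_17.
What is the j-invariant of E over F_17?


Delta = -16(4 a^3 + 27 b^2) mod 17 = 1
-1728 * (4 a)^3 = -1728 * (4*1)^3 mod 17 = 10
j = 10 * 1^(-1) mod 17 = 10

j = 10 (mod 17)


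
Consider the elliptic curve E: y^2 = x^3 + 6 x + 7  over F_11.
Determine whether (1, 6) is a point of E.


Check whether y^2 = x^3 + 6 x + 7 (mod 11) for (x, y) = (1, 6).
LHS: y^2 = 6^2 mod 11 = 3
RHS: x^3 + 6 x + 7 = 1^3 + 6*1 + 7 mod 11 = 3
LHS = RHS

Yes, on the curve


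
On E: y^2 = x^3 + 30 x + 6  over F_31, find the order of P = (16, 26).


Compute successive multiples of P until we hit O:
  1P = (16, 26)
  2P = (17, 29)
  3P = (7, 1)
  4P = (5, 8)
  5P = (26, 14)
  6P = (14, 15)
  7P = (8, 18)
  8P = (8, 13)
  ... (continuing to 15P)
  15P = O

ord(P) = 15


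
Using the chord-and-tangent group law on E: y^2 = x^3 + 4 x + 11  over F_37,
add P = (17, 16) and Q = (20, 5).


P != Q, so use the chord formula.
s = (y2 - y1) / (x2 - x1) = (26) / (3) mod 37 = 21
x3 = s^2 - x1 - x2 mod 37 = 21^2 - 17 - 20 = 34
y3 = s (x1 - x3) - y1 mod 37 = 21 * (17 - 34) - 16 = 34

P + Q = (34, 34)


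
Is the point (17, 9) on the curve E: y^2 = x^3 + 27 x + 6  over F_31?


Check whether y^2 = x^3 + 27 x + 6 (mod 31) for (x, y) = (17, 9).
LHS: y^2 = 9^2 mod 31 = 19
RHS: x^3 + 27 x + 6 = 17^3 + 27*17 + 6 mod 31 = 15
LHS != RHS

No, not on the curve


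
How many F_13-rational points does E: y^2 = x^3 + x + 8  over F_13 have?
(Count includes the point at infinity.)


For each x in F_13, count y with y^2 = x^3 + 1 x + 8 mod 13:
  x = 1: RHS = 10, y in [6, 7]  -> 2 point(s)
  x = 3: RHS = 12, y in [5, 8]  -> 2 point(s)
  x = 6: RHS = 9, y in [3, 10]  -> 2 point(s)
  x = 10: RHS = 4, y in [2, 11]  -> 2 point(s)
Affine points: 8. Add the point at infinity: total = 9.

#E(F_13) = 9


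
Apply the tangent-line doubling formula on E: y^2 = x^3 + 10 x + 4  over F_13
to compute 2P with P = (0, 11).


Doubling: s = (3 x1^2 + a) / (2 y1)
s = (3*0^2 + 10) / (2*11) mod 13 = 4
x3 = s^2 - 2 x1 mod 13 = 4^2 - 2*0 = 3
y3 = s (x1 - x3) - y1 mod 13 = 4 * (0 - 3) - 11 = 3

2P = (3, 3)


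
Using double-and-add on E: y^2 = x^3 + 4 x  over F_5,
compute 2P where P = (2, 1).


k = 2 = 10_2 (binary, LSB first: 01)
Double-and-add from P = (2, 1):
  bit 0 = 0: acc unchanged = O
  bit 1 = 1: acc = O + (0, 0) = (0, 0)

2P = (0, 0)


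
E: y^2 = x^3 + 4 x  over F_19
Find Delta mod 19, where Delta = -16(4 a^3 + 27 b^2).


4 a^3 + 27 b^2 = 4*4^3 + 27*0^2 = 256 + 0 = 256
Delta = -16 * (256) = -4096
Delta mod 19 = 8

Delta = 8 (mod 19)


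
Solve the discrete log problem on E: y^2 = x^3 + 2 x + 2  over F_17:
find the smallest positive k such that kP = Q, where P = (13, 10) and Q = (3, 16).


Enumerate multiples of P until we hit Q = (3, 16):
  1P = (13, 10)
  2P = (10, 6)
  3P = (9, 1)
  4P = (16, 13)
  5P = (6, 14)
  6P = (7, 6)
  7P = (5, 1)
  8P = (0, 11)
  9P = (3, 1)
  10P = (3, 16)
Match found at i = 10.

k = 10


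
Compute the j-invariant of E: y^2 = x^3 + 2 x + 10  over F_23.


Delta = -16(4 a^3 + 27 b^2) mod 23 = 11
-1728 * (4 a)^3 = -1728 * (4*2)^3 mod 23 = 5
j = 5 * 11^(-1) mod 23 = 13

j = 13 (mod 23)


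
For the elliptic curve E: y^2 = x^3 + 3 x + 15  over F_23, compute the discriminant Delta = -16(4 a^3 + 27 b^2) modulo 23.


4 a^3 + 27 b^2 = 4*3^3 + 27*15^2 = 108 + 6075 = 6183
Delta = -16 * (6183) = -98928
Delta mod 23 = 18

Delta = 18 (mod 23)


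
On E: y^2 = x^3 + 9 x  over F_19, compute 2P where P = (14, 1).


Doubling: s = (3 x1^2 + a) / (2 y1)
s = (3*14^2 + 9) / (2*1) mod 19 = 4
x3 = s^2 - 2 x1 mod 19 = 4^2 - 2*14 = 7
y3 = s (x1 - x3) - y1 mod 19 = 4 * (14 - 7) - 1 = 8

2P = (7, 8)


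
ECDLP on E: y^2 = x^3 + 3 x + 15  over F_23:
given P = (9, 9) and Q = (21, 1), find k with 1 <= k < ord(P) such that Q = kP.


Enumerate multiples of P until we hit Q = (21, 1):
  1P = (9, 9)
  2P = (18, 6)
  3P = (14, 8)
  4P = (12, 10)
  5P = (20, 18)
  6P = (19, 10)
  7P = (21, 22)
  8P = (2, 12)
  9P = (15, 10)
  10P = (15, 13)
  11P = (2, 11)
  12P = (21, 1)
Match found at i = 12.

k = 12


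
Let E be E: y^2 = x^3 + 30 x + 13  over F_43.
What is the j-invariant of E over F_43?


Delta = -16(4 a^3 + 27 b^2) mod 43 = 4
-1728 * (4 a)^3 = -1728 * (4*30)^3 mod 43 = 27
j = 27 * 4^(-1) mod 43 = 39

j = 39 (mod 43)


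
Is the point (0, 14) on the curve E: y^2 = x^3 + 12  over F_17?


Check whether y^2 = x^3 + 0 x + 12 (mod 17) for (x, y) = (0, 14).
LHS: y^2 = 14^2 mod 17 = 9
RHS: x^3 + 0 x + 12 = 0^3 + 0*0 + 12 mod 17 = 12
LHS != RHS

No, not on the curve


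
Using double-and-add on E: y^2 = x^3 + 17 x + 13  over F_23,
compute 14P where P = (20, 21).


k = 14 = 1110_2 (binary, LSB first: 0111)
Double-and-add from P = (20, 21):
  bit 0 = 0: acc unchanged = O
  bit 1 = 1: acc = O + (12, 6) = (12, 6)
  bit 2 = 1: acc = (12, 6) + (0, 6) = (11, 17)
  bit 3 = 1: acc = (11, 17) + (6, 20) = (22, 8)

14P = (22, 8)


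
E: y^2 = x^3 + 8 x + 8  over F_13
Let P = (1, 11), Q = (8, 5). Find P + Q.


P != Q, so use the chord formula.
s = (y2 - y1) / (x2 - x1) = (7) / (7) mod 13 = 1
x3 = s^2 - x1 - x2 mod 13 = 1^2 - 1 - 8 = 5
y3 = s (x1 - x3) - y1 mod 13 = 1 * (1 - 5) - 11 = 11

P + Q = (5, 11)


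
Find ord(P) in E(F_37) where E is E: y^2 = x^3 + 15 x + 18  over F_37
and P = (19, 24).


Compute successive multiples of P until we hit O:
  1P = (19, 24)
  2P = (6, 19)
  3P = (22, 9)
  4P = (21, 23)
  5P = (25, 16)
  6P = (3, 4)
  7P = (5, 12)
  8P = (16, 5)
  ... (continuing to 31P)
  31P = O

ord(P) = 31


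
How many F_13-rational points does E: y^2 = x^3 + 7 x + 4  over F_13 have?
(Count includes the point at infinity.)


For each x in F_13, count y with y^2 = x^3 + 7 x + 4 mod 13:
  x = 0: RHS = 4, y in [2, 11]  -> 2 point(s)
  x = 1: RHS = 12, y in [5, 8]  -> 2 point(s)
  x = 2: RHS = 0, y in [0]  -> 1 point(s)
  x = 3: RHS = 0, y in [0]  -> 1 point(s)
  x = 8: RHS = 0, y in [0]  -> 1 point(s)
  x = 9: RHS = 3, y in [4, 9]  -> 2 point(s)
  x = 12: RHS = 9, y in [3, 10]  -> 2 point(s)
Affine points: 11. Add the point at infinity: total = 12.

#E(F_13) = 12


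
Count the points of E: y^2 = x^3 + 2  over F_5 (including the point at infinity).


For each x in F_5, count y with y^2 = x^3 + 0 x + 2 mod 5:
  x = 2: RHS = 0, y in [0]  -> 1 point(s)
  x = 3: RHS = 4, y in [2, 3]  -> 2 point(s)
  x = 4: RHS = 1, y in [1, 4]  -> 2 point(s)
Affine points: 5. Add the point at infinity: total = 6.

#E(F_5) = 6


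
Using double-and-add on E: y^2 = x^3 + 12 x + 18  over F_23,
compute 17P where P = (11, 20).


k = 17 = 10001_2 (binary, LSB first: 10001)
Double-and-add from P = (11, 20):
  bit 0 = 1: acc = O + (11, 20) = (11, 20)
  bit 1 = 0: acc unchanged = (11, 20)
  bit 2 = 0: acc unchanged = (11, 20)
  bit 3 = 0: acc unchanged = (11, 20)
  bit 4 = 1: acc = (11, 20) + (15, 13) = (13, 18)

17P = (13, 18)


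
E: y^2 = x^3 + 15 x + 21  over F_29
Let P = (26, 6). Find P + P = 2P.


Doubling: s = (3 x1^2 + a) / (2 y1)
s = (3*26^2 + 15) / (2*6) mod 29 = 18
x3 = s^2 - 2 x1 mod 29 = 18^2 - 2*26 = 11
y3 = s (x1 - x3) - y1 mod 29 = 18 * (26 - 11) - 6 = 3

2P = (11, 3)


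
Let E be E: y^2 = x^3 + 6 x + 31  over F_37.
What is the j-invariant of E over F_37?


Delta = -16(4 a^3 + 27 b^2) mod 37 = 2
-1728 * (4 a)^3 = -1728 * (4*6)^3 mod 37 = 31
j = 31 * 2^(-1) mod 37 = 34

j = 34 (mod 37)


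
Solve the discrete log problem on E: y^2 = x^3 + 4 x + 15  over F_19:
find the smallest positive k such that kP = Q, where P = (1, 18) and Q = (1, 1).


Enumerate multiples of P until we hit Q = (1, 1):
  1P = (1, 18)
  2P = (15, 12)
  3P = (9, 18)
  4P = (9, 1)
  5P = (15, 7)
  6P = (1, 1)
Match found at i = 6.

k = 6


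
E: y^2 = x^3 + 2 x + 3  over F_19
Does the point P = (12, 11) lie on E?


Check whether y^2 = x^3 + 2 x + 3 (mod 19) for (x, y) = (12, 11).
LHS: y^2 = 11^2 mod 19 = 7
RHS: x^3 + 2 x + 3 = 12^3 + 2*12 + 3 mod 19 = 7
LHS = RHS

Yes, on the curve


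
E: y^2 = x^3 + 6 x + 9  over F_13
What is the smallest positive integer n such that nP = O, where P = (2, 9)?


Compute successive multiples of P until we hit O:
  1P = (2, 9)
  2P = (10, 9)
  3P = (1, 4)
  4P = (9, 8)
  5P = (6, 12)
  6P = (8, 6)
  7P = (0, 3)
  8P = (7, 2)
  ... (continuing to 17P)
  17P = O

ord(P) = 17


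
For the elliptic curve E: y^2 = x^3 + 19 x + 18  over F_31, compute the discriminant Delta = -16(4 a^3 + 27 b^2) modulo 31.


4 a^3 + 27 b^2 = 4*19^3 + 27*18^2 = 27436 + 8748 = 36184
Delta = -16 * (36184) = -578944
Delta mod 31 = 12

Delta = 12 (mod 31)
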